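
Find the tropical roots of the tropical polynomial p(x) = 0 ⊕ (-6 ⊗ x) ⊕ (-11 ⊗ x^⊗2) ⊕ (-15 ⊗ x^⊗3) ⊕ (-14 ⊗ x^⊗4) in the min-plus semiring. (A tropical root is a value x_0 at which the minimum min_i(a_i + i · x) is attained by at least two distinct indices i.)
Roots: {-1, 4, 5, 6}

Each tropical root is a break point of the lower envelope of the lines y = a_i + i · x (there are 5 lines, with slopes 0, 1, ..., 4). Only the lines that attain the minimum somewhere contribute to roots; other lines are dominated. Here the surviving (envelope) indices are i = 4, i = 3, i = 2, i = 1, i = 0.
Intersections between consecutive envelope lines give the roots: for adjacent envelope indices i < j the intersection is x = (a_i − a_j) / (j − i). Reading off the sorted break points: {-1, 4, 5, 6}.
Verification: at each break x_0, at least two indices attain the minimum of min_i(a_i + i · x_0).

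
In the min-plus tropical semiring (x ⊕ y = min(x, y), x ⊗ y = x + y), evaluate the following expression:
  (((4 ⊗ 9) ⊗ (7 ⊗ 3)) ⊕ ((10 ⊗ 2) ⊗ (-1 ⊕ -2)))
(((4 ⊗ 9) ⊗ (7 ⊗ 3)) ⊕ ((10 ⊗ 2) ⊗ (-1 ⊕ -2))) = 10

Expand innermost to outermost. Recall ⊕ takes the minimum of its arguments and ⊗ takes their sum. Working out the expression (((4 ⊗ 9) ⊗ (7 ⊗ 3)) ⊕ ((10 ⊗ 2) ⊗ (-1 ⊕ -2))) gives 10.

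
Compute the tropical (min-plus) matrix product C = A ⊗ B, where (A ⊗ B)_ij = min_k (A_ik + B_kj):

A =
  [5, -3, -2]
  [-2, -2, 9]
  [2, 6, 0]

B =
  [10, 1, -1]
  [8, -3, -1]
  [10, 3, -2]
A ⊗ B =
  [5, -6, -4]
  [6, -5, -3]
  [10, 3, -2]

Apply the min-plus product entry-by-entry:
  C[0][0] = min over k of (A[0][0] + B[0][0] = 5 + 10 = 15, A[0][1] + B[1][0] = -3 + 8 = 5, A[0][2] + B[2][0] = -2 + 10 = 8) = 5 (attained at k = 1)
  C[0][1] = min over k of (A[0][0] + B[0][1] = 5 + 1 = 6, A[0][1] + B[1][1] = -3 + -3 = -6, A[0][2] + B[2][1] = -2 + 3 = 1) = -6 (attained at k = 1)
  C[0][2] = min over k of (A[0][0] + B[0][2] = 5 + -1 = 4, A[0][1] + B[1][2] = -3 + -1 = -4, A[0][2] + B[2][2] = -2 + -2 = -4) = -4 (attained at k = 1)
  C[1][0] = min over k of (A[1][0] + B[0][0] = -2 + 10 = 8, A[1][1] + B[1][0] = -2 + 8 = 6, A[1][2] + B[2][0] = 9 + 10 = 19) = 6 (attained at k = 1)
  C[1][1] = min over k of (A[1][0] + B[0][1] = -2 + 1 = -1, A[1][1] + B[1][1] = -2 + -3 = -5, A[1][2] + B[2][1] = 9 + 3 = 12) = -5 (attained at k = 1)
  C[1][2] = min over k of (A[1][0] + B[0][2] = -2 + -1 = -3, A[1][1] + B[1][2] = -2 + -1 = -3, A[1][2] + B[2][2] = 9 + -2 = 7) = -3 (attained at k = 0)
  C[2][0] = min over k of (A[2][0] + B[0][0] = 2 + 10 = 12, A[2][1] + B[1][0] = 6 + 8 = 14, A[2][2] + B[2][0] = 0 + 10 = 10) = 10 (attained at k = 2)
  C[2][1] = min over k of (A[2][0] + B[0][1] = 2 + 1 = 3, A[2][1] + B[1][1] = 6 + -3 = 3, A[2][2] + B[2][1] = 0 + 3 = 3) = 3 (attained at k = 0)
  C[2][2] = min over k of (A[2][0] + B[0][2] = 2 + -1 = 1, A[2][1] + B[1][2] = 6 + -1 = 5, A[2][2] + B[2][2] = 0 + -2 = -2) = -2 (attained at k = 2)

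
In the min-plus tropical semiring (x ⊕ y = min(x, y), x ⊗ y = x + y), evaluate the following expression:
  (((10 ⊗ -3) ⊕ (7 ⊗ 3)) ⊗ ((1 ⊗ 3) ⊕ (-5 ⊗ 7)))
(((10 ⊗ -3) ⊕ (7 ⊗ 3)) ⊗ ((1 ⊗ 3) ⊕ (-5 ⊗ 7))) = 9

Expand innermost to outermost. Recall ⊕ takes the minimum of its arguments and ⊗ takes their sum. Working out the expression (((10 ⊗ -3) ⊕ (7 ⊗ 3)) ⊗ ((1 ⊗ 3) ⊕ (-5 ⊗ 7))) gives 9.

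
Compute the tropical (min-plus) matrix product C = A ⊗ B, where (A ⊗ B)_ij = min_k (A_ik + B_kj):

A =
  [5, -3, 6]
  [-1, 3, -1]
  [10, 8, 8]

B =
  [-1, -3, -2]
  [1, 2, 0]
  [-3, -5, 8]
A ⊗ B =
  [-2, -1, -3]
  [-4, -6, -3]
  [5, 3, 8]

Apply the min-plus product entry-by-entry:
  C[0][0] = min over k of (A[0][0] + B[0][0] = 5 + -1 = 4, A[0][1] + B[1][0] = -3 + 1 = -2, A[0][2] + B[2][0] = 6 + -3 = 3) = -2 (attained at k = 1)
  C[0][1] = min over k of (A[0][0] + B[0][1] = 5 + -3 = 2, A[0][1] + B[1][1] = -3 + 2 = -1, A[0][2] + B[2][1] = 6 + -5 = 1) = -1 (attained at k = 1)
  C[0][2] = min over k of (A[0][0] + B[0][2] = 5 + -2 = 3, A[0][1] + B[1][2] = -3 + 0 = -3, A[0][2] + B[2][2] = 6 + 8 = 14) = -3 (attained at k = 1)
  C[1][0] = min over k of (A[1][0] + B[0][0] = -1 + -1 = -2, A[1][1] + B[1][0] = 3 + 1 = 4, A[1][2] + B[2][0] = -1 + -3 = -4) = -4 (attained at k = 2)
  C[1][1] = min over k of (A[1][0] + B[0][1] = -1 + -3 = -4, A[1][1] + B[1][1] = 3 + 2 = 5, A[1][2] + B[2][1] = -1 + -5 = -6) = -6 (attained at k = 2)
  C[1][2] = min over k of (A[1][0] + B[0][2] = -1 + -2 = -3, A[1][1] + B[1][2] = 3 + 0 = 3, A[1][2] + B[2][2] = -1 + 8 = 7) = -3 (attained at k = 0)
  C[2][0] = min over k of (A[2][0] + B[0][0] = 10 + -1 = 9, A[2][1] + B[1][0] = 8 + 1 = 9, A[2][2] + B[2][0] = 8 + -3 = 5) = 5 (attained at k = 2)
  C[2][1] = min over k of (A[2][0] + B[0][1] = 10 + -3 = 7, A[2][1] + B[1][1] = 8 + 2 = 10, A[2][2] + B[2][1] = 8 + -5 = 3) = 3 (attained at k = 2)
  C[2][2] = min over k of (A[2][0] + B[0][2] = 10 + -2 = 8, A[2][1] + B[1][2] = 8 + 0 = 8, A[2][2] + B[2][2] = 8 + 8 = 16) = 8 (attained at k = 0)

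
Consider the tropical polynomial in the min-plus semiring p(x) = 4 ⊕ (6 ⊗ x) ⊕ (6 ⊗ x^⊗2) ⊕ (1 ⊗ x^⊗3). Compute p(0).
p(0) = 1

A tropical monomial a ⊗ x^⊗i evaluates to a + i · x. Evaluating each term at x = 0:
  Term 0 contributes 4 + 0 · 0 = 4
  Term 1 contributes 6 + 1 · 0 = 6
  Term 2 contributes 6 + 2 · 0 = 6
  Term 3 contributes 1 + 3 · 0 = 1
p(0) = ⊕ of these = min[4, 6, 6, 1] = 1.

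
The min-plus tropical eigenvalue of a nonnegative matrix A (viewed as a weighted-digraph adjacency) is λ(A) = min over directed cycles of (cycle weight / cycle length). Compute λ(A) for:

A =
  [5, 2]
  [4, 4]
λ(A) = 3

Enumerate directed cycles and compute their means (weight / length). Sample:
  cycle 0 → 0: weight = 5, length = 1, mean = 5/1 ≈ 5.000
  cycle 1 → 1: weight = 4, length = 1, mean = 4/1 ≈ 4.000
  cycle 0 → 1 → 0: weight = 6, length = 2, mean = 6/2 ≈ 3.000
  cycle 1 → 0 → 1: weight = 6, length = 2, mean = 6/2 ≈ 3.000
Minimum mean = 3.000, attained e.g. along the cycle 0 → 1 → 0 with weight 6 and length 2. So λ(A) = 6/2 = 3.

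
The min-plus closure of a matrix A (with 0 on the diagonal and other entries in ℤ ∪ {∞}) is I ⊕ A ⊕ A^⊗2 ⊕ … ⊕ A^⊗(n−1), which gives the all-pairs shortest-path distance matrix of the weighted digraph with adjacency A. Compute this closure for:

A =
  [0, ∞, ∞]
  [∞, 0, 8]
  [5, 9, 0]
Closure =
  [0, ∞, ∞]
  [13, 0, 8]
  [5, 9, 0]

This is the Floyd-Warshall all-pairs shortest-path computation. For each intermediate vertex k = 0, 1, …, 2, update dist[i][j] ← min(dist[i][j], dist[i][k] + dist[k][j]). The final matrix gives, for each (i, j), the minimum total weight of any directed path from i to j (possibly empty when i = j).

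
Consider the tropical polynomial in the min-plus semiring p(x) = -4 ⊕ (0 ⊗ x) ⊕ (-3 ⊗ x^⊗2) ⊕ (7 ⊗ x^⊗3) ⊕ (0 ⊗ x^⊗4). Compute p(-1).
p(-1) = -5

A tropical monomial a ⊗ x^⊗i evaluates to a + i · x. Evaluating each term at x = -1:
  Term 0 contributes -4 + 0 · -1 = -4
  Term 1 contributes 0 + 1 · -1 = -1
  Term 2 contributes -3 + 2 · -1 = -5
  Term 3 contributes 7 + 3 · -1 = 4
  Term 4 contributes 0 + 4 · -1 = -4
p(-1) = ⊕ of these = min[-4, -1, -5, 4, -4] = -5.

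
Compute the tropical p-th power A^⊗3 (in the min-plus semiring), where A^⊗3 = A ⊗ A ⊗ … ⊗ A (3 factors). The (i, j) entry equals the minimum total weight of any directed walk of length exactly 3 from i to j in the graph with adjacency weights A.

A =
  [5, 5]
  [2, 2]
A^⊗3 =
  [9, 9]
  [6, 6]

Each entry (A^⊗3)_ij equals the minimum over all length-3 walks i = v_0 → v_1 → … → v_3 = j of Σ_t A[v_t][v_{t+1}]. For example, for (i, j) = (0, 1) we minimise over 4 possible intermediate vertex sequences; the minimum is 9, attained along the walk 0 → 1 → 1 → 1.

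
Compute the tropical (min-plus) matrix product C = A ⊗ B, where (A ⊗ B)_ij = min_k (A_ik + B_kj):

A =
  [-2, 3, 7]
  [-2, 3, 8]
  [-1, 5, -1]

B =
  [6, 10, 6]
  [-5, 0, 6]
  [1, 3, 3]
A ⊗ B =
  [-2, 3, 4]
  [-2, 3, 4]
  [0, 2, 2]

Apply the min-plus product entry-by-entry:
  C[0][0] = min over k of (A[0][0] + B[0][0] = -2 + 6 = 4, A[0][1] + B[1][0] = 3 + -5 = -2, A[0][2] + B[2][0] = 7 + 1 = 8) = -2 (attained at k = 1)
  C[0][1] = min over k of (A[0][0] + B[0][1] = -2 + 10 = 8, A[0][1] + B[1][1] = 3 + 0 = 3, A[0][2] + B[2][1] = 7 + 3 = 10) = 3 (attained at k = 1)
  C[0][2] = min over k of (A[0][0] + B[0][2] = -2 + 6 = 4, A[0][1] + B[1][2] = 3 + 6 = 9, A[0][2] + B[2][2] = 7 + 3 = 10) = 4 (attained at k = 0)
  C[1][0] = min over k of (A[1][0] + B[0][0] = -2 + 6 = 4, A[1][1] + B[1][0] = 3 + -5 = -2, A[1][2] + B[2][0] = 8 + 1 = 9) = -2 (attained at k = 1)
  C[1][1] = min over k of (A[1][0] + B[0][1] = -2 + 10 = 8, A[1][1] + B[1][1] = 3 + 0 = 3, A[1][2] + B[2][1] = 8 + 3 = 11) = 3 (attained at k = 1)
  C[1][2] = min over k of (A[1][0] + B[0][2] = -2 + 6 = 4, A[1][1] + B[1][2] = 3 + 6 = 9, A[1][2] + B[2][2] = 8 + 3 = 11) = 4 (attained at k = 0)
  C[2][0] = min over k of (A[2][0] + B[0][0] = -1 + 6 = 5, A[2][1] + B[1][0] = 5 + -5 = 0, A[2][2] + B[2][0] = -1 + 1 = 0) = 0 (attained at k = 1)
  C[2][1] = min over k of (A[2][0] + B[0][1] = -1 + 10 = 9, A[2][1] + B[1][1] = 5 + 0 = 5, A[2][2] + B[2][1] = -1 + 3 = 2) = 2 (attained at k = 2)
  C[2][2] = min over k of (A[2][0] + B[0][2] = -1 + 6 = 5, A[2][1] + B[1][2] = 5 + 6 = 11, A[2][2] + B[2][2] = -1 + 3 = 2) = 2 (attained at k = 2)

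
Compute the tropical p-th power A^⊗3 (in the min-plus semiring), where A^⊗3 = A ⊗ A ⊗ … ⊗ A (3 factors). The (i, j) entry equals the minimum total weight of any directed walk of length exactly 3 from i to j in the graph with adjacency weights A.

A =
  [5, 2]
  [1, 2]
A^⊗3 =
  [5, 5]
  [4, 5]

Each entry (A^⊗3)_ij equals the minimum over all length-3 walks i = v_0 → v_1 → … → v_3 = j of Σ_t A[v_t][v_{t+1}]. For example, for (i, j) = (0, 1) we minimise over 4 possible intermediate vertex sequences; the minimum is 5, attained along the walk 0 → 1 → 0 → 1.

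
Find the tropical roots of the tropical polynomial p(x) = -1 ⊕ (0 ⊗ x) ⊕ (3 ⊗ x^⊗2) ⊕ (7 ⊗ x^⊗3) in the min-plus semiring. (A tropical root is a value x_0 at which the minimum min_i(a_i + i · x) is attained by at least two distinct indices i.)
Roots: {-4, -3, -1}

Each tropical root is a break point of the lower envelope of the lines y = a_i + i · x (there are 4 lines, with slopes 0, 1, ..., 3). Only the lines that attain the minimum somewhere contribute to roots; other lines are dominated. Here the surviving (envelope) indices are i = 3, i = 2, i = 1, i = 0.
Intersections between consecutive envelope lines give the roots: for adjacent envelope indices i < j the intersection is x = (a_i − a_j) / (j − i). Reading off the sorted break points: {-4, -3, -1}.
Verification: at each break x_0, at least two indices attain the minimum of min_i(a_i + i · x_0).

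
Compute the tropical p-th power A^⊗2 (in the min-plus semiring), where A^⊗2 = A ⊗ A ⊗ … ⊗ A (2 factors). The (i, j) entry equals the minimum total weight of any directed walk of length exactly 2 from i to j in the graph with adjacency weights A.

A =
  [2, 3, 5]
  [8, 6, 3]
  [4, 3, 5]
A^⊗2 =
  [4, 5, 6]
  [7, 6, 8]
  [6, 7, 6]

Each entry (A^⊗2)_ij equals the minimum over all length-2 walks i = v_0 → v_1 → … → v_2 = j of Σ_t A[v_t][v_{t+1}]. For example, for (i, j) = (0, 2) we minimise over 3 possible intermediate vertex sequences; the minimum is 6, attained along the walk 0 → 1 → 2.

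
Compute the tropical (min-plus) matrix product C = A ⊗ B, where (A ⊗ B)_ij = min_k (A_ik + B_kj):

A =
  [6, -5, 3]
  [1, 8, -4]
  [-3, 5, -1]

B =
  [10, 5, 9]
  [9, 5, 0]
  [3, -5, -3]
A ⊗ B =
  [4, -2, -5]
  [-1, -9, -7]
  [2, -6, -4]

Apply the min-plus product entry-by-entry:
  C[0][0] = min over k of (A[0][0] + B[0][0] = 6 + 10 = 16, A[0][1] + B[1][0] = -5 + 9 = 4, A[0][2] + B[2][0] = 3 + 3 = 6) = 4 (attained at k = 1)
  C[0][1] = min over k of (A[0][0] + B[0][1] = 6 + 5 = 11, A[0][1] + B[1][1] = -5 + 5 = 0, A[0][2] + B[2][1] = 3 + -5 = -2) = -2 (attained at k = 2)
  C[0][2] = min over k of (A[0][0] + B[0][2] = 6 + 9 = 15, A[0][1] + B[1][2] = -5 + 0 = -5, A[0][2] + B[2][2] = 3 + -3 = 0) = -5 (attained at k = 1)
  C[1][0] = min over k of (A[1][0] + B[0][0] = 1 + 10 = 11, A[1][1] + B[1][0] = 8 + 9 = 17, A[1][2] + B[2][0] = -4 + 3 = -1) = -1 (attained at k = 2)
  C[1][1] = min over k of (A[1][0] + B[0][1] = 1 + 5 = 6, A[1][1] + B[1][1] = 8 + 5 = 13, A[1][2] + B[2][1] = -4 + -5 = -9) = -9 (attained at k = 2)
  C[1][2] = min over k of (A[1][0] + B[0][2] = 1 + 9 = 10, A[1][1] + B[1][2] = 8 + 0 = 8, A[1][2] + B[2][2] = -4 + -3 = -7) = -7 (attained at k = 2)
  C[2][0] = min over k of (A[2][0] + B[0][0] = -3 + 10 = 7, A[2][1] + B[1][0] = 5 + 9 = 14, A[2][2] + B[2][0] = -1 + 3 = 2) = 2 (attained at k = 2)
  C[2][1] = min over k of (A[2][0] + B[0][1] = -3 + 5 = 2, A[2][1] + B[1][1] = 5 + 5 = 10, A[2][2] + B[2][1] = -1 + -5 = -6) = -6 (attained at k = 2)
  C[2][2] = min over k of (A[2][0] + B[0][2] = -3 + 9 = 6, A[2][1] + B[1][2] = 5 + 0 = 5, A[2][2] + B[2][2] = -1 + -3 = -4) = -4 (attained at k = 2)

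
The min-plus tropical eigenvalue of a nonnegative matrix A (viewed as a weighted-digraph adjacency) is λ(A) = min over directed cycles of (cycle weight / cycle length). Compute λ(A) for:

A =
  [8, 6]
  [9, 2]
λ(A) = 2

Enumerate directed cycles and compute their means (weight / length). Sample:
  cycle 0 → 0: weight = 8, length = 1, mean = 8/1 ≈ 8.000
  cycle 1 → 1: weight = 2, length = 1, mean = 2/1 ≈ 2.000
  cycle 0 → 1 → 0: weight = 15, length = 2, mean = 15/2 ≈ 7.500
  cycle 1 → 0 → 1: weight = 15, length = 2, mean = 15/2 ≈ 7.500
Minimum mean = 2.000, attained e.g. along the cycle 1 → 1 with weight 2 and length 1. So λ(A) = 2/1 = 2.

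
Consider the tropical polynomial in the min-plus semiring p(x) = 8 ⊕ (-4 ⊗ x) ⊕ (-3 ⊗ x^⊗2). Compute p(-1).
p(-1) = -5

A tropical monomial a ⊗ x^⊗i evaluates to a + i · x. Evaluating each term at x = -1:
  Term 0 contributes 8 + 0 · -1 = 8
  Term 1 contributes -4 + 1 · -1 = -5
  Term 2 contributes -3 + 2 · -1 = -5
p(-1) = ⊕ of these = min[8, -5, -5] = -5.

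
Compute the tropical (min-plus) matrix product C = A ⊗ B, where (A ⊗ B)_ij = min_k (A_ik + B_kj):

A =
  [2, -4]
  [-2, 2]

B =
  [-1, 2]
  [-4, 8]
A ⊗ B =
  [-8, 4]
  [-3, 0]

Apply the min-plus product entry-by-entry:
  C[0][0] = min over k of (A[0][0] + B[0][0] = 2 + -1 = 1, A[0][1] + B[1][0] = -4 + -4 = -8) = -8 (attained at k = 1)
  C[0][1] = min over k of (A[0][0] + B[0][1] = 2 + 2 = 4, A[0][1] + B[1][1] = -4 + 8 = 4) = 4 (attained at k = 0)
  C[1][0] = min over k of (A[1][0] + B[0][0] = -2 + -1 = -3, A[1][1] + B[1][0] = 2 + -4 = -2) = -3 (attained at k = 0)
  C[1][1] = min over k of (A[1][0] + B[0][1] = -2 + 2 = 0, A[1][1] + B[1][1] = 2 + 8 = 10) = 0 (attained at k = 0)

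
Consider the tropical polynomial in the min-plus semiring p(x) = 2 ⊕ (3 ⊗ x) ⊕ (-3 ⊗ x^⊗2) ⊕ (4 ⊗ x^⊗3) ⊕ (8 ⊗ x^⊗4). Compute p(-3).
p(-3) = -9

A tropical monomial a ⊗ x^⊗i evaluates to a + i · x. Evaluating each term at x = -3:
  Term 0 contributes 2 + 0 · -3 = 2
  Term 1 contributes 3 + 1 · -3 = 0
  Term 2 contributes -3 + 2 · -3 = -9
  Term 3 contributes 4 + 3 · -3 = -5
  Term 4 contributes 8 + 4 · -3 = -4
p(-3) = ⊕ of these = min[2, 0, -9, -5, -4] = -9.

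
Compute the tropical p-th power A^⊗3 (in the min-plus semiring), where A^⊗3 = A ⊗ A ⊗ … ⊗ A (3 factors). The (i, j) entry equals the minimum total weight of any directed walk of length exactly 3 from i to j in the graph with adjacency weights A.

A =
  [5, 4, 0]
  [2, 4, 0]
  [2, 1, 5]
A^⊗3 =
  [3, 5, 1]
  [3, 3, 1]
  [3, 2, 3]

Each entry (A^⊗3)_ij equals the minimum over all length-3 walks i = v_0 → v_1 → … → v_3 = j of Σ_t A[v_t][v_{t+1}]. For example, for (i, j) = (0, 2) we minimise over 9 possible intermediate vertex sequences; the minimum is 1, attained along the walk 0 → 2 → 1 → 2.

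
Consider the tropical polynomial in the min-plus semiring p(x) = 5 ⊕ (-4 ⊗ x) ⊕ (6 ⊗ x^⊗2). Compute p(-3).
p(-3) = -7

A tropical monomial a ⊗ x^⊗i evaluates to a + i · x. Evaluating each term at x = -3:
  Term 0 contributes 5 + 0 · -3 = 5
  Term 1 contributes -4 + 1 · -3 = -7
  Term 2 contributes 6 + 2 · -3 = 0
p(-3) = ⊕ of these = min[5, -7, 0] = -7.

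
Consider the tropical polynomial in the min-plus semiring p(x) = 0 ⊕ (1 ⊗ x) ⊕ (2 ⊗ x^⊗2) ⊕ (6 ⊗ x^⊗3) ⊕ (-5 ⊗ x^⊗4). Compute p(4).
p(4) = 0

A tropical monomial a ⊗ x^⊗i evaluates to a + i · x. Evaluating each term at x = 4:
  Term 0 contributes 0 + 0 · 4 = 0
  Term 1 contributes 1 + 1 · 4 = 5
  Term 2 contributes 2 + 2 · 4 = 10
  Term 3 contributes 6 + 3 · 4 = 18
  Term 4 contributes -5 + 4 · 4 = 11
p(4) = ⊕ of these = min[0, 5, 10, 18, 11] = 0.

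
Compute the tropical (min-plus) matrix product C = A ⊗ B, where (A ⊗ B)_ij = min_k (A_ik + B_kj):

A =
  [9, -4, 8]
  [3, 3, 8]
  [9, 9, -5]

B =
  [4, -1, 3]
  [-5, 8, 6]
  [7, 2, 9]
A ⊗ B =
  [-9, 4, 2]
  [-2, 2, 6]
  [2, -3, 4]

Apply the min-plus product entry-by-entry:
  C[0][0] = min over k of (A[0][0] + B[0][0] = 9 + 4 = 13, A[0][1] + B[1][0] = -4 + -5 = -9, A[0][2] + B[2][0] = 8 + 7 = 15) = -9 (attained at k = 1)
  C[0][1] = min over k of (A[0][0] + B[0][1] = 9 + -1 = 8, A[0][1] + B[1][1] = -4 + 8 = 4, A[0][2] + B[2][1] = 8 + 2 = 10) = 4 (attained at k = 1)
  C[0][2] = min over k of (A[0][0] + B[0][2] = 9 + 3 = 12, A[0][1] + B[1][2] = -4 + 6 = 2, A[0][2] + B[2][2] = 8 + 9 = 17) = 2 (attained at k = 1)
  C[1][0] = min over k of (A[1][0] + B[0][0] = 3 + 4 = 7, A[1][1] + B[1][0] = 3 + -5 = -2, A[1][2] + B[2][0] = 8 + 7 = 15) = -2 (attained at k = 1)
  C[1][1] = min over k of (A[1][0] + B[0][1] = 3 + -1 = 2, A[1][1] + B[1][1] = 3 + 8 = 11, A[1][2] + B[2][1] = 8 + 2 = 10) = 2 (attained at k = 0)
  C[1][2] = min over k of (A[1][0] + B[0][2] = 3 + 3 = 6, A[1][1] + B[1][2] = 3 + 6 = 9, A[1][2] + B[2][2] = 8 + 9 = 17) = 6 (attained at k = 0)
  C[2][0] = min over k of (A[2][0] + B[0][0] = 9 + 4 = 13, A[2][1] + B[1][0] = 9 + -5 = 4, A[2][2] + B[2][0] = -5 + 7 = 2) = 2 (attained at k = 2)
  C[2][1] = min over k of (A[2][0] + B[0][1] = 9 + -1 = 8, A[2][1] + B[1][1] = 9 + 8 = 17, A[2][2] + B[2][1] = -5 + 2 = -3) = -3 (attained at k = 2)
  C[2][2] = min over k of (A[2][0] + B[0][2] = 9 + 3 = 12, A[2][1] + B[1][2] = 9 + 6 = 15, A[2][2] + B[2][2] = -5 + 9 = 4) = 4 (attained at k = 2)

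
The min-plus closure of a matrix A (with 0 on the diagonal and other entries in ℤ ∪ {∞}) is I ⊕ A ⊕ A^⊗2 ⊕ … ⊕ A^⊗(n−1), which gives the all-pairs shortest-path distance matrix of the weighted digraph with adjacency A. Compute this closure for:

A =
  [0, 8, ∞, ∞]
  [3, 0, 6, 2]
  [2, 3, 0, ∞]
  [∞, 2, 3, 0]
Closure =
  [0, 8, 13, 10]
  [3, 0, 5, 2]
  [2, 3, 0, 5]
  [5, 2, 3, 0]

This is the Floyd-Warshall all-pairs shortest-path computation. For each intermediate vertex k = 0, 1, …, 3, update dist[i][j] ← min(dist[i][j], dist[i][k] + dist[k][j]). The final matrix gives, for each (i, j), the minimum total weight of any directed path from i to j (possibly empty when i = j).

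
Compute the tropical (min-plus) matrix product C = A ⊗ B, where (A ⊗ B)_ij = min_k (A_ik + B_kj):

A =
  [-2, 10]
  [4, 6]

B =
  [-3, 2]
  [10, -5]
A ⊗ B =
  [-5, 0]
  [1, 1]

Apply the min-plus product entry-by-entry:
  C[0][0] = min over k of (A[0][0] + B[0][0] = -2 + -3 = -5, A[0][1] + B[1][0] = 10 + 10 = 20) = -5 (attained at k = 0)
  C[0][1] = min over k of (A[0][0] + B[0][1] = -2 + 2 = 0, A[0][1] + B[1][1] = 10 + -5 = 5) = 0 (attained at k = 0)
  C[1][0] = min over k of (A[1][0] + B[0][0] = 4 + -3 = 1, A[1][1] + B[1][0] = 6 + 10 = 16) = 1 (attained at k = 0)
  C[1][1] = min over k of (A[1][0] + B[0][1] = 4 + 2 = 6, A[1][1] + B[1][1] = 6 + -5 = 1) = 1 (attained at k = 1)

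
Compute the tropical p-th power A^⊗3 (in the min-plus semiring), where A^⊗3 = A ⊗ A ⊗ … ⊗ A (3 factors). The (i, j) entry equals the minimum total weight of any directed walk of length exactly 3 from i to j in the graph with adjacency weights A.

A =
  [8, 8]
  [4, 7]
A^⊗3 =
  [19, 20]
  [16, 19]

Each entry (A^⊗3)_ij equals the minimum over all length-3 walks i = v_0 → v_1 → … → v_3 = j of Σ_t A[v_t][v_{t+1}]. For example, for (i, j) = (0, 1) we minimise over 4 possible intermediate vertex sequences; the minimum is 20, attained along the walk 0 → 1 → 0 → 1.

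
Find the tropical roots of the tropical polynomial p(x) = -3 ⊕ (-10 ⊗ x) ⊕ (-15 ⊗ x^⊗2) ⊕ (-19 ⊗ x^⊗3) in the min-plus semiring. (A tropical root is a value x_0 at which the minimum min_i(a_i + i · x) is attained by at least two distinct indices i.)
Roots: {4, 5, 7}

Each tropical root is a break point of the lower envelope of the lines y = a_i + i · x (there are 4 lines, with slopes 0, 1, ..., 3). Only the lines that attain the minimum somewhere contribute to roots; other lines are dominated. Here the surviving (envelope) indices are i = 3, i = 2, i = 1, i = 0.
Intersections between consecutive envelope lines give the roots: for adjacent envelope indices i < j the intersection is x = (a_i − a_j) / (j − i). Reading off the sorted break points: {4, 5, 7}.
Verification: at each break x_0, at least two indices attain the minimum of min_i(a_i + i · x_0).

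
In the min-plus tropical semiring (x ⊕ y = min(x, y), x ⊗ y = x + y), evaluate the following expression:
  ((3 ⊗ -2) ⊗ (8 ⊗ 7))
((3 ⊗ -2) ⊗ (8 ⊗ 7)) = 16

Expand innermost to outermost. Recall ⊕ takes the minimum of its arguments and ⊗ takes their sum. Working out the expression ((3 ⊗ -2) ⊗ (8 ⊗ 7)) gives 16.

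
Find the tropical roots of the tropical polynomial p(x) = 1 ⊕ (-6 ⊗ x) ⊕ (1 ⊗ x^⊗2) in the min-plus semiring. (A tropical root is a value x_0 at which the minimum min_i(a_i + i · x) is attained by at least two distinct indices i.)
Roots: {-7, 7}

Each tropical root is a break point of the lower envelope of the lines y = a_i + i · x (there are 3 lines, with slopes 0, 1, ..., 2). Only the lines that attain the minimum somewhere contribute to roots; other lines are dominated. Here the surviving (envelope) indices are i = 2, i = 1, i = 0.
Intersections between consecutive envelope lines give the roots: for adjacent envelope indices i < j the intersection is x = (a_i − a_j) / (j − i). Reading off the sorted break points: {-7, 7}.
Verification: at each break x_0, at least two indices attain the minimum of min_i(a_i + i · x_0).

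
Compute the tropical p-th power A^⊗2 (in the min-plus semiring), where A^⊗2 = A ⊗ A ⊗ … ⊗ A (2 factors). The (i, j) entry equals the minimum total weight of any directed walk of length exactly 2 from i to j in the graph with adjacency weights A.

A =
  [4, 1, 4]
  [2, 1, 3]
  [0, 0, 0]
A^⊗2 =
  [3, 2, 4]
  [3, 2, 3]
  [0, 0, 0]

Each entry (A^⊗2)_ij equals the minimum over all length-2 walks i = v_0 → v_1 → … → v_2 = j of Σ_t A[v_t][v_{t+1}]. For example, for (i, j) = (0, 2) we minimise over 3 possible intermediate vertex sequences; the minimum is 4, attained along the walk 0 → 1 → 2.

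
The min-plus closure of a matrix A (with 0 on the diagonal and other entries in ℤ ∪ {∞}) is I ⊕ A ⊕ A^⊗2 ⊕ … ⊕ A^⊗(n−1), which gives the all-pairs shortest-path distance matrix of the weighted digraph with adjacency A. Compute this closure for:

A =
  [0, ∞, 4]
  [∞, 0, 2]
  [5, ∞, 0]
Closure =
  [0, ∞, 4]
  [7, 0, 2]
  [5, ∞, 0]

This is the Floyd-Warshall all-pairs shortest-path computation. For each intermediate vertex k = 0, 1, …, 2, update dist[i][j] ← min(dist[i][j], dist[i][k] + dist[k][j]). The final matrix gives, for each (i, j), the minimum total weight of any directed path from i to j (possibly empty when i = j).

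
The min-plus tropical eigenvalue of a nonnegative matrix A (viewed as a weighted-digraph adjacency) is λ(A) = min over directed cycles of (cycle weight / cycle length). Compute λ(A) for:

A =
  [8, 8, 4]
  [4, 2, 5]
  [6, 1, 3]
λ(A) = 2

Enumerate directed cycles and compute their means (weight / length). Sample:
  cycle 0 → 0: weight = 8, length = 1, mean = 8/1 ≈ 8.000
  cycle 1 → 1: weight = 2, length = 1, mean = 2/1 ≈ 2.000
  cycle 2 → 2: weight = 3, length = 1, mean = 3/1 ≈ 3.000
  cycle 0 → 1 → 0: weight = 12, length = 2, mean = 12/2 ≈ 6.000
  cycle 0 → 2 → 0: weight = 10, length = 2, mean = 10/2 ≈ 5.000
  cycle 1 → 0 → 1: weight = 12, length = 2, mean = 12/2 ≈ 6.000
Minimum mean = 2.000, attained e.g. along the cycle 1 → 1 with weight 2 and length 1. So λ(A) = 2/1 = 2.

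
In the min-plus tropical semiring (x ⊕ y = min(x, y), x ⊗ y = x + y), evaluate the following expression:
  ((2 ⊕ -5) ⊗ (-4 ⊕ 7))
((2 ⊕ -5) ⊗ (-4 ⊕ 7)) = -9

Expand innermost to outermost. Recall ⊕ takes the minimum of its arguments and ⊗ takes their sum. Working out the expression ((2 ⊕ -5) ⊗ (-4 ⊕ 7)) gives -9.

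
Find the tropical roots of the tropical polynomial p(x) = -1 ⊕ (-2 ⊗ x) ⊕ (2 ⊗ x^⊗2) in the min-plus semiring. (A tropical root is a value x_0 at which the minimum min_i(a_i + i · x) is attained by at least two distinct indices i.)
Roots: {-4, 1}

Each tropical root is a break point of the lower envelope of the lines y = a_i + i · x (there are 3 lines, with slopes 0, 1, ..., 2). Only the lines that attain the minimum somewhere contribute to roots; other lines are dominated. Here the surviving (envelope) indices are i = 2, i = 1, i = 0.
Intersections between consecutive envelope lines give the roots: for adjacent envelope indices i < j the intersection is x = (a_i − a_j) / (j − i). Reading off the sorted break points: {-4, 1}.
Verification: at each break x_0, at least two indices attain the minimum of min_i(a_i + i · x_0).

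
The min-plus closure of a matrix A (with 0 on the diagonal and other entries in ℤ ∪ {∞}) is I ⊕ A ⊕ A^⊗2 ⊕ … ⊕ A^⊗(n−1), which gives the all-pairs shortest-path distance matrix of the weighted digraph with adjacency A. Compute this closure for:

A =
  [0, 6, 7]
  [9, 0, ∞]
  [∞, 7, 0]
Closure =
  [0, 6, 7]
  [9, 0, 16]
  [16, 7, 0]

This is the Floyd-Warshall all-pairs shortest-path computation. For each intermediate vertex k = 0, 1, …, 2, update dist[i][j] ← min(dist[i][j], dist[i][k] + dist[k][j]). The final matrix gives, for each (i, j), the minimum total weight of any directed path from i to j (possibly empty when i = j).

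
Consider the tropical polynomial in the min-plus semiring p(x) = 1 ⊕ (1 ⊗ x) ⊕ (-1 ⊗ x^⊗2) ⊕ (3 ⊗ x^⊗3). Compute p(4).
p(4) = 1

A tropical monomial a ⊗ x^⊗i evaluates to a + i · x. Evaluating each term at x = 4:
  Term 0 contributes 1 + 0 · 4 = 1
  Term 1 contributes 1 + 1 · 4 = 5
  Term 2 contributes -1 + 2 · 4 = 7
  Term 3 contributes 3 + 3 · 4 = 15
p(4) = ⊕ of these = min[1, 5, 7, 15] = 1.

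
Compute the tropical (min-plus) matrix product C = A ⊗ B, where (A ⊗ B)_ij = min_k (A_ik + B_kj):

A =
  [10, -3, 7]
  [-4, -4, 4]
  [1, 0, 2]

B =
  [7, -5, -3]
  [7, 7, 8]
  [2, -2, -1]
A ⊗ B =
  [4, 4, 5]
  [3, -9, -7]
  [4, -4, -2]

Apply the min-plus product entry-by-entry:
  C[0][0] = min over k of (A[0][0] + B[0][0] = 10 + 7 = 17, A[0][1] + B[1][0] = -3 + 7 = 4, A[0][2] + B[2][0] = 7 + 2 = 9) = 4 (attained at k = 1)
  C[0][1] = min over k of (A[0][0] + B[0][1] = 10 + -5 = 5, A[0][1] + B[1][1] = -3 + 7 = 4, A[0][2] + B[2][1] = 7 + -2 = 5) = 4 (attained at k = 1)
  C[0][2] = min over k of (A[0][0] + B[0][2] = 10 + -3 = 7, A[0][1] + B[1][2] = -3 + 8 = 5, A[0][2] + B[2][2] = 7 + -1 = 6) = 5 (attained at k = 1)
  C[1][0] = min over k of (A[1][0] + B[0][0] = -4 + 7 = 3, A[1][1] + B[1][0] = -4 + 7 = 3, A[1][2] + B[2][0] = 4 + 2 = 6) = 3 (attained at k = 0)
  C[1][1] = min over k of (A[1][0] + B[0][1] = -4 + -5 = -9, A[1][1] + B[1][1] = -4 + 7 = 3, A[1][2] + B[2][1] = 4 + -2 = 2) = -9 (attained at k = 0)
  C[1][2] = min over k of (A[1][0] + B[0][2] = -4 + -3 = -7, A[1][1] + B[1][2] = -4 + 8 = 4, A[1][2] + B[2][2] = 4 + -1 = 3) = -7 (attained at k = 0)
  C[2][0] = min over k of (A[2][0] + B[0][0] = 1 + 7 = 8, A[2][1] + B[1][0] = 0 + 7 = 7, A[2][2] + B[2][0] = 2 + 2 = 4) = 4 (attained at k = 2)
  C[2][1] = min over k of (A[2][0] + B[0][1] = 1 + -5 = -4, A[2][1] + B[1][1] = 0 + 7 = 7, A[2][2] + B[2][1] = 2 + -2 = 0) = -4 (attained at k = 0)
  C[2][2] = min over k of (A[2][0] + B[0][2] = 1 + -3 = -2, A[2][1] + B[1][2] = 0 + 8 = 8, A[2][2] + B[2][2] = 2 + -1 = 1) = -2 (attained at k = 0)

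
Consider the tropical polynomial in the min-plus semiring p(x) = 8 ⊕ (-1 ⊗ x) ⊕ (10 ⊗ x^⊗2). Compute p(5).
p(5) = 4

A tropical monomial a ⊗ x^⊗i evaluates to a + i · x. Evaluating each term at x = 5:
  Term 0 contributes 8 + 0 · 5 = 8
  Term 1 contributes -1 + 1 · 5 = 4
  Term 2 contributes 10 + 2 · 5 = 20
p(5) = ⊕ of these = min[8, 4, 20] = 4.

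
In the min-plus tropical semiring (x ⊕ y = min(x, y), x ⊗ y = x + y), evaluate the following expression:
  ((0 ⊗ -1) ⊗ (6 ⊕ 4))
((0 ⊗ -1) ⊗ (6 ⊕ 4)) = 3

Expand innermost to outermost. Recall ⊕ takes the minimum of its arguments and ⊗ takes their sum. Working out the expression ((0 ⊗ -1) ⊗ (6 ⊕ 4)) gives 3.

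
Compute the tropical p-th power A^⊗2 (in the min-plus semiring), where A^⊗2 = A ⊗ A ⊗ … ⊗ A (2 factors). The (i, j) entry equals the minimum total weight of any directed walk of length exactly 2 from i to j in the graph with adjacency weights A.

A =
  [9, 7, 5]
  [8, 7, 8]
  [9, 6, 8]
A^⊗2 =
  [14, 11, 13]
  [15, 14, 13]
  [14, 13, 14]

Each entry (A^⊗2)_ij equals the minimum over all length-2 walks i = v_0 → v_1 → … → v_2 = j of Σ_t A[v_t][v_{t+1}]. For example, for (i, j) = (0, 2) we minimise over 3 possible intermediate vertex sequences; the minimum is 13, attained along the walk 0 → 2 → 2.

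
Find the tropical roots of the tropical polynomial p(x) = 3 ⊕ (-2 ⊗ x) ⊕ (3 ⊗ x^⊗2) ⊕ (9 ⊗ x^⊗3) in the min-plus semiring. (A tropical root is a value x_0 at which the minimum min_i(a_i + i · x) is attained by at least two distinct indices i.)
Roots: {-6, -5, 5}

Each tropical root is a break point of the lower envelope of the lines y = a_i + i · x (there are 4 lines, with slopes 0, 1, ..., 3). Only the lines that attain the minimum somewhere contribute to roots; other lines are dominated. Here the surviving (envelope) indices are i = 3, i = 2, i = 1, i = 0.
Intersections between consecutive envelope lines give the roots: for adjacent envelope indices i < j the intersection is x = (a_i − a_j) / (j − i). Reading off the sorted break points: {-6, -5, 5}.
Verification: at each break x_0, at least two indices attain the minimum of min_i(a_i + i · x_0).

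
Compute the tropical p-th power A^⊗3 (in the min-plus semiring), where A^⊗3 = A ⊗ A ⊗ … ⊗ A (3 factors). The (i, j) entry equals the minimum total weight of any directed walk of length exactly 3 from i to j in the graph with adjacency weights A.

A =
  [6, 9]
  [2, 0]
A^⊗3 =
  [11, 9]
  [2, 0]

Each entry (A^⊗3)_ij equals the minimum over all length-3 walks i = v_0 → v_1 → … → v_3 = j of Σ_t A[v_t][v_{t+1}]. For example, for (i, j) = (0, 1) we minimise over 4 possible intermediate vertex sequences; the minimum is 9, attained along the walk 0 → 1 → 1 → 1.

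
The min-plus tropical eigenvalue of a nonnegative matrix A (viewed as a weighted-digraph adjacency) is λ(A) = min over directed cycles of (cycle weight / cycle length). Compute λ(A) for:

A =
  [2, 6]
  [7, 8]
λ(A) = 2

Enumerate directed cycles and compute their means (weight / length). Sample:
  cycle 0 → 0: weight = 2, length = 1, mean = 2/1 ≈ 2.000
  cycle 1 → 1: weight = 8, length = 1, mean = 8/1 ≈ 8.000
  cycle 0 → 1 → 0: weight = 13, length = 2, mean = 13/2 ≈ 6.500
  cycle 1 → 0 → 1: weight = 13, length = 2, mean = 13/2 ≈ 6.500
Minimum mean = 2.000, attained e.g. along the cycle 0 → 0 with weight 2 and length 1. So λ(A) = 2/1 = 2.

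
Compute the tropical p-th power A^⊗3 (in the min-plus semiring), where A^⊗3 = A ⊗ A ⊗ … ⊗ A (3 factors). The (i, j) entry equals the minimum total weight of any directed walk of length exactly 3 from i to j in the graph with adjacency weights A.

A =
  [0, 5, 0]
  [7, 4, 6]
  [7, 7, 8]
A^⊗3 =
  [0, 5, 0]
  [7, 12, 7]
  [7, 12, 7]

Each entry (A^⊗3)_ij equals the minimum over all length-3 walks i = v_0 → v_1 → … → v_3 = j of Σ_t A[v_t][v_{t+1}]. For example, for (i, j) = (0, 2) we minimise over 9 possible intermediate vertex sequences; the minimum is 0, attained along the walk 0 → 0 → 0 → 2.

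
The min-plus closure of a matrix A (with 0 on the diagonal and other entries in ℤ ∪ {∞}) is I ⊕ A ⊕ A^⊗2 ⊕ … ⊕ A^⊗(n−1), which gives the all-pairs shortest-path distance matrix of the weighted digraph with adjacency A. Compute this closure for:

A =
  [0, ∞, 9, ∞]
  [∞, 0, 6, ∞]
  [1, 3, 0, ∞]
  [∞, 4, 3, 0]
Closure =
  [0, 12, 9, ∞]
  [7, 0, 6, ∞]
  [1, 3, 0, ∞]
  [4, 4, 3, 0]

This is the Floyd-Warshall all-pairs shortest-path computation. For each intermediate vertex k = 0, 1, …, 3, update dist[i][j] ← min(dist[i][j], dist[i][k] + dist[k][j]). The final matrix gives, for each (i, j), the minimum total weight of any directed path from i to j (possibly empty when i = j).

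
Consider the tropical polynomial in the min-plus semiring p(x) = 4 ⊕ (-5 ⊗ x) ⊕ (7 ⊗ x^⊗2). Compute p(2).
p(2) = -3

A tropical monomial a ⊗ x^⊗i evaluates to a + i · x. Evaluating each term at x = 2:
  Term 0 contributes 4 + 0 · 2 = 4
  Term 1 contributes -5 + 1 · 2 = -3
  Term 2 contributes 7 + 2 · 2 = 11
p(2) = ⊕ of these = min[4, -3, 11] = -3.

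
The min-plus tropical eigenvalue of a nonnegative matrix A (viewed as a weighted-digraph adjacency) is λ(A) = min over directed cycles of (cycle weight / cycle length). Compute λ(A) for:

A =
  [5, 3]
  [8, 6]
λ(A) = 5

Enumerate directed cycles and compute their means (weight / length). Sample:
  cycle 0 → 0: weight = 5, length = 1, mean = 5/1 ≈ 5.000
  cycle 1 → 1: weight = 6, length = 1, mean = 6/1 ≈ 6.000
  cycle 0 → 1 → 0: weight = 11, length = 2, mean = 11/2 ≈ 5.500
  cycle 1 → 0 → 1: weight = 11, length = 2, mean = 11/2 ≈ 5.500
Minimum mean = 5.000, attained e.g. along the cycle 0 → 0 with weight 5 and length 1. So λ(A) = 5/1 = 5.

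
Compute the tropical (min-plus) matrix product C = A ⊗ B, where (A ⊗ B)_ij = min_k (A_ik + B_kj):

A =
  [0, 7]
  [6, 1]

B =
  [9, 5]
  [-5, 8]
A ⊗ B =
  [2, 5]
  [-4, 9]

Apply the min-plus product entry-by-entry:
  C[0][0] = min over k of (A[0][0] + B[0][0] = 0 + 9 = 9, A[0][1] + B[1][0] = 7 + -5 = 2) = 2 (attained at k = 1)
  C[0][1] = min over k of (A[0][0] + B[0][1] = 0 + 5 = 5, A[0][1] + B[1][1] = 7 + 8 = 15) = 5 (attained at k = 0)
  C[1][0] = min over k of (A[1][0] + B[0][0] = 6 + 9 = 15, A[1][1] + B[1][0] = 1 + -5 = -4) = -4 (attained at k = 1)
  C[1][1] = min over k of (A[1][0] + B[0][1] = 6 + 5 = 11, A[1][1] + B[1][1] = 1 + 8 = 9) = 9 (attained at k = 1)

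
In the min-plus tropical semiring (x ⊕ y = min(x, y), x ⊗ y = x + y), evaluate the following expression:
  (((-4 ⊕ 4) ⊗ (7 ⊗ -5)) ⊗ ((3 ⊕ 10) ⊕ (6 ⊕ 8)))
(((-4 ⊕ 4) ⊗ (7 ⊗ -5)) ⊗ ((3 ⊕ 10) ⊕ (6 ⊕ 8))) = 1

Expand innermost to outermost. Recall ⊕ takes the minimum of its arguments and ⊗ takes their sum. Working out the expression (((-4 ⊕ 4) ⊗ (7 ⊗ -5)) ⊗ ((3 ⊕ 10) ⊕ (6 ⊕ 8))) gives 1.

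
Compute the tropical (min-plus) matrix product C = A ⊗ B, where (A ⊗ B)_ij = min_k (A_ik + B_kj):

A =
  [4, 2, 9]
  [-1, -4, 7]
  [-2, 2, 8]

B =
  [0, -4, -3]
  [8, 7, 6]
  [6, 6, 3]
A ⊗ B =
  [4, 0, 1]
  [-1, -5, -4]
  [-2, -6, -5]

Apply the min-plus product entry-by-entry:
  C[0][0] = min over k of (A[0][0] + B[0][0] = 4 + 0 = 4, A[0][1] + B[1][0] = 2 + 8 = 10, A[0][2] + B[2][0] = 9 + 6 = 15) = 4 (attained at k = 0)
  C[0][1] = min over k of (A[0][0] + B[0][1] = 4 + -4 = 0, A[0][1] + B[1][1] = 2 + 7 = 9, A[0][2] + B[2][1] = 9 + 6 = 15) = 0 (attained at k = 0)
  C[0][2] = min over k of (A[0][0] + B[0][2] = 4 + -3 = 1, A[0][1] + B[1][2] = 2 + 6 = 8, A[0][2] + B[2][2] = 9 + 3 = 12) = 1 (attained at k = 0)
  C[1][0] = min over k of (A[1][0] + B[0][0] = -1 + 0 = -1, A[1][1] + B[1][0] = -4 + 8 = 4, A[1][2] + B[2][0] = 7 + 6 = 13) = -1 (attained at k = 0)
  C[1][1] = min over k of (A[1][0] + B[0][1] = -1 + -4 = -5, A[1][1] + B[1][1] = -4 + 7 = 3, A[1][2] + B[2][1] = 7 + 6 = 13) = -5 (attained at k = 0)
  C[1][2] = min over k of (A[1][0] + B[0][2] = -1 + -3 = -4, A[1][1] + B[1][2] = -4 + 6 = 2, A[1][2] + B[2][2] = 7 + 3 = 10) = -4 (attained at k = 0)
  C[2][0] = min over k of (A[2][0] + B[0][0] = -2 + 0 = -2, A[2][1] + B[1][0] = 2 + 8 = 10, A[2][2] + B[2][0] = 8 + 6 = 14) = -2 (attained at k = 0)
  C[2][1] = min over k of (A[2][0] + B[0][1] = -2 + -4 = -6, A[2][1] + B[1][1] = 2 + 7 = 9, A[2][2] + B[2][1] = 8 + 6 = 14) = -6 (attained at k = 0)
  C[2][2] = min over k of (A[2][0] + B[0][2] = -2 + -3 = -5, A[2][1] + B[1][2] = 2 + 6 = 8, A[2][2] + B[2][2] = 8 + 3 = 11) = -5 (attained at k = 0)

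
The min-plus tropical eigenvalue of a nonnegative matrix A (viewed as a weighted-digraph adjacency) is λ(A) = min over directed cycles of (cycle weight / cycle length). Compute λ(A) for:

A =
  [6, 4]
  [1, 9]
λ(A) = 5/2

Enumerate directed cycles and compute their means (weight / length). Sample:
  cycle 0 → 0: weight = 6, length = 1, mean = 6/1 ≈ 6.000
  cycle 1 → 1: weight = 9, length = 1, mean = 9/1 ≈ 9.000
  cycle 0 → 1 → 0: weight = 5, length = 2, mean = 5/2 ≈ 2.500
  cycle 1 → 0 → 1: weight = 5, length = 2, mean = 5/2 ≈ 2.500
Minimum mean = 2.500, attained e.g. along the cycle 0 → 1 → 0 with weight 5 and length 2. So λ(A) = 5/2 = 5/2.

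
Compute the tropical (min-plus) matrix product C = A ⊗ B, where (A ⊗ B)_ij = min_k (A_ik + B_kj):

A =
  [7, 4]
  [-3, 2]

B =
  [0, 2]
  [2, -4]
A ⊗ B =
  [6, 0]
  [-3, -2]

Apply the min-plus product entry-by-entry:
  C[0][0] = min over k of (A[0][0] + B[0][0] = 7 + 0 = 7, A[0][1] + B[1][0] = 4 + 2 = 6) = 6 (attained at k = 1)
  C[0][1] = min over k of (A[0][0] + B[0][1] = 7 + 2 = 9, A[0][1] + B[1][1] = 4 + -4 = 0) = 0 (attained at k = 1)
  C[1][0] = min over k of (A[1][0] + B[0][0] = -3 + 0 = -3, A[1][1] + B[1][0] = 2 + 2 = 4) = -3 (attained at k = 0)
  C[1][1] = min over k of (A[1][0] + B[0][1] = -3 + 2 = -1, A[1][1] + B[1][1] = 2 + -4 = -2) = -2 (attained at k = 1)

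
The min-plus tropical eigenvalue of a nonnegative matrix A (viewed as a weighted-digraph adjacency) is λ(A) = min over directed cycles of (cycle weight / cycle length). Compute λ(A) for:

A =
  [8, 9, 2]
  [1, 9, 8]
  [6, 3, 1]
λ(A) = 1

Enumerate directed cycles and compute their means (weight / length). Sample:
  cycle 0 → 0: weight = 8, length = 1, mean = 8/1 ≈ 8.000
  cycle 1 → 1: weight = 9, length = 1, mean = 9/1 ≈ 9.000
  cycle 2 → 2: weight = 1, length = 1, mean = 1/1 ≈ 1.000
  cycle 0 → 1 → 0: weight = 10, length = 2, mean = 10/2 ≈ 5.000
  cycle 0 → 2 → 0: weight = 8, length = 2, mean = 8/2 ≈ 4.000
  cycle 1 → 0 → 1: weight = 10, length = 2, mean = 10/2 ≈ 5.000
Minimum mean = 1.000, attained e.g. along the cycle 2 → 2 with weight 1 and length 1. So λ(A) = 1/1 = 1.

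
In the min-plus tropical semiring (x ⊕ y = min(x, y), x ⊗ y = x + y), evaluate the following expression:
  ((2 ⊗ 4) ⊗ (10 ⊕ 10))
((2 ⊗ 4) ⊗ (10 ⊕ 10)) = 16

Expand innermost to outermost. Recall ⊕ takes the minimum of its arguments and ⊗ takes their sum. Working out the expression ((2 ⊗ 4) ⊗ (10 ⊕ 10)) gives 16.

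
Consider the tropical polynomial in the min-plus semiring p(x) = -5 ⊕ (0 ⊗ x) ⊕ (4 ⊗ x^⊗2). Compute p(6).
p(6) = -5

A tropical monomial a ⊗ x^⊗i evaluates to a + i · x. Evaluating each term at x = 6:
  Term 0 contributes -5 + 0 · 6 = -5
  Term 1 contributes 0 + 1 · 6 = 6
  Term 2 contributes 4 + 2 · 6 = 16
p(6) = ⊕ of these = min[-5, 6, 16] = -5.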